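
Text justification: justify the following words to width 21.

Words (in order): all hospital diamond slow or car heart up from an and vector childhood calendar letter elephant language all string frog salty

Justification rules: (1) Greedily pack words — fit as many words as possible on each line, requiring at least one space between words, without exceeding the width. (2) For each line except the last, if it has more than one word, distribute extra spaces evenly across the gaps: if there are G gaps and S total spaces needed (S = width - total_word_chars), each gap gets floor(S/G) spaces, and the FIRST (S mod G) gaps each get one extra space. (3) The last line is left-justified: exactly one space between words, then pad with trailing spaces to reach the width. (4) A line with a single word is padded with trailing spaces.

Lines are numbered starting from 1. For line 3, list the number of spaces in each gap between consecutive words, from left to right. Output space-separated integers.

Line 1: ['all', 'hospital', 'diamond'] (min_width=20, slack=1)
Line 2: ['slow', 'or', 'car', 'heart', 'up'] (min_width=20, slack=1)
Line 3: ['from', 'an', 'and', 'vector'] (min_width=18, slack=3)
Line 4: ['childhood', 'calendar'] (min_width=18, slack=3)
Line 5: ['letter', 'elephant'] (min_width=15, slack=6)
Line 6: ['language', 'all', 'string'] (min_width=19, slack=2)
Line 7: ['frog', 'salty'] (min_width=10, slack=11)

Answer: 2 2 2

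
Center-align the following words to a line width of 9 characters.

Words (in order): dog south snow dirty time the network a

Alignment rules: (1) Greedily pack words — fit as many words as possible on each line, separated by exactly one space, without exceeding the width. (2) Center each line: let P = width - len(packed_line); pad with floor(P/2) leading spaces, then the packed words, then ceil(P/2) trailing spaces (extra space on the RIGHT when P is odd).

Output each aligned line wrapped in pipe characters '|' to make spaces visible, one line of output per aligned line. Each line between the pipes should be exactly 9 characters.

Line 1: ['dog', 'south'] (min_width=9, slack=0)
Line 2: ['snow'] (min_width=4, slack=5)
Line 3: ['dirty'] (min_width=5, slack=4)
Line 4: ['time', 'the'] (min_width=8, slack=1)
Line 5: ['network', 'a'] (min_width=9, slack=0)

Answer: |dog south|
|  snow   |
|  dirty  |
|time the |
|network a|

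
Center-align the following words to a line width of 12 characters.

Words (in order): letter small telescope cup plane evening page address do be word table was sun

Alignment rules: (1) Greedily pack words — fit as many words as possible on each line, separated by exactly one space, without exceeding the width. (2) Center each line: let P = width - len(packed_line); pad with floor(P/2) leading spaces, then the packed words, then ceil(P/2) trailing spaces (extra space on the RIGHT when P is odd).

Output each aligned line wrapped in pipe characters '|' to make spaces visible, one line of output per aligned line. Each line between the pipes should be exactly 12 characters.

Line 1: ['letter', 'small'] (min_width=12, slack=0)
Line 2: ['telescope'] (min_width=9, slack=3)
Line 3: ['cup', 'plane'] (min_width=9, slack=3)
Line 4: ['evening', 'page'] (min_width=12, slack=0)
Line 5: ['address', 'do'] (min_width=10, slack=2)
Line 6: ['be', 'word'] (min_width=7, slack=5)
Line 7: ['table', 'was'] (min_width=9, slack=3)
Line 8: ['sun'] (min_width=3, slack=9)

Answer: |letter small|
| telescope  |
| cup plane  |
|evening page|
| address do |
|  be word   |
| table was  |
|    sun     |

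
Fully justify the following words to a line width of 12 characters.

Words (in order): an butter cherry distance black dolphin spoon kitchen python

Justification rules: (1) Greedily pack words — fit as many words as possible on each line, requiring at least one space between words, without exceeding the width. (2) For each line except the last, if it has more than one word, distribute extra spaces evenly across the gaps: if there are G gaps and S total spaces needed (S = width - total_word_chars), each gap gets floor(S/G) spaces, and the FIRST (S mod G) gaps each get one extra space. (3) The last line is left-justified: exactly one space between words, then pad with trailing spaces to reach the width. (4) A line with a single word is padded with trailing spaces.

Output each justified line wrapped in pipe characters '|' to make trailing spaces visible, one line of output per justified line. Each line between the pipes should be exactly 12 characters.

Answer: |an    butter|
|cherry      |
|distance    |
|black       |
|dolphin     |
|spoon       |
|kitchen     |
|python      |

Derivation:
Line 1: ['an', 'butter'] (min_width=9, slack=3)
Line 2: ['cherry'] (min_width=6, slack=6)
Line 3: ['distance'] (min_width=8, slack=4)
Line 4: ['black'] (min_width=5, slack=7)
Line 5: ['dolphin'] (min_width=7, slack=5)
Line 6: ['spoon'] (min_width=5, slack=7)
Line 7: ['kitchen'] (min_width=7, slack=5)
Line 8: ['python'] (min_width=6, slack=6)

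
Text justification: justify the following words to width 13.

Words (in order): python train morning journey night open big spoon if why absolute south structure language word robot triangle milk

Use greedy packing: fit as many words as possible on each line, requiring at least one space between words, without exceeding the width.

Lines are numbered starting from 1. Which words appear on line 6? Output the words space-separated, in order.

Answer: absolute

Derivation:
Line 1: ['python', 'train'] (min_width=12, slack=1)
Line 2: ['morning'] (min_width=7, slack=6)
Line 3: ['journey', 'night'] (min_width=13, slack=0)
Line 4: ['open', 'big'] (min_width=8, slack=5)
Line 5: ['spoon', 'if', 'why'] (min_width=12, slack=1)
Line 6: ['absolute'] (min_width=8, slack=5)
Line 7: ['south'] (min_width=5, slack=8)
Line 8: ['structure'] (min_width=9, slack=4)
Line 9: ['language', 'word'] (min_width=13, slack=0)
Line 10: ['robot'] (min_width=5, slack=8)
Line 11: ['triangle', 'milk'] (min_width=13, slack=0)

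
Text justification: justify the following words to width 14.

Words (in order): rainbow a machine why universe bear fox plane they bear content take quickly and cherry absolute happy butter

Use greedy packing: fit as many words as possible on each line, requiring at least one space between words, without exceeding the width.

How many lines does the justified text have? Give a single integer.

Answer: 9

Derivation:
Line 1: ['rainbow', 'a'] (min_width=9, slack=5)
Line 2: ['machine', 'why'] (min_width=11, slack=3)
Line 3: ['universe', 'bear'] (min_width=13, slack=1)
Line 4: ['fox', 'plane', 'they'] (min_width=14, slack=0)
Line 5: ['bear', 'content'] (min_width=12, slack=2)
Line 6: ['take', 'quickly'] (min_width=12, slack=2)
Line 7: ['and', 'cherry'] (min_width=10, slack=4)
Line 8: ['absolute', 'happy'] (min_width=14, slack=0)
Line 9: ['butter'] (min_width=6, slack=8)
Total lines: 9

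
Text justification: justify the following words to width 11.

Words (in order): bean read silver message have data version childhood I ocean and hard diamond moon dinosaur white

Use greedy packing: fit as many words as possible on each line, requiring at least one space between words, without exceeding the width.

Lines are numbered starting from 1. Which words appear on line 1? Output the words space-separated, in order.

Line 1: ['bean', 'read'] (min_width=9, slack=2)
Line 2: ['silver'] (min_width=6, slack=5)
Line 3: ['message'] (min_width=7, slack=4)
Line 4: ['have', 'data'] (min_width=9, slack=2)
Line 5: ['version'] (min_width=7, slack=4)
Line 6: ['childhood', 'I'] (min_width=11, slack=0)
Line 7: ['ocean', 'and'] (min_width=9, slack=2)
Line 8: ['hard'] (min_width=4, slack=7)
Line 9: ['diamond'] (min_width=7, slack=4)
Line 10: ['moon'] (min_width=4, slack=7)
Line 11: ['dinosaur'] (min_width=8, slack=3)
Line 12: ['white'] (min_width=5, slack=6)

Answer: bean read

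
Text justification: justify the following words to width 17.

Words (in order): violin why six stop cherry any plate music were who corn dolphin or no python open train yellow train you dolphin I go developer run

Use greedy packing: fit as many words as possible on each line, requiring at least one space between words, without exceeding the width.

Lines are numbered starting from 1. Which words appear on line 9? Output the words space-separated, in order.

Line 1: ['violin', 'why', 'six'] (min_width=14, slack=3)
Line 2: ['stop', 'cherry', 'any'] (min_width=15, slack=2)
Line 3: ['plate', 'music', 'were'] (min_width=16, slack=1)
Line 4: ['who', 'corn', 'dolphin'] (min_width=16, slack=1)
Line 5: ['or', 'no', 'python', 'open'] (min_width=17, slack=0)
Line 6: ['train', 'yellow'] (min_width=12, slack=5)
Line 7: ['train', 'you', 'dolphin'] (min_width=17, slack=0)
Line 8: ['I', 'go', 'developer'] (min_width=14, slack=3)
Line 9: ['run'] (min_width=3, slack=14)

Answer: run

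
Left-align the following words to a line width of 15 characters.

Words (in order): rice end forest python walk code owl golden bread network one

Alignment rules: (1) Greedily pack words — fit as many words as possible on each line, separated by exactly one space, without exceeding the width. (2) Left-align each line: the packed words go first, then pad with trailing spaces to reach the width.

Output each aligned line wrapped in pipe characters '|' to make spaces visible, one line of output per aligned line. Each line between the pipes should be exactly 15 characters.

Line 1: ['rice', 'end', 'forest'] (min_width=15, slack=0)
Line 2: ['python', 'walk'] (min_width=11, slack=4)
Line 3: ['code', 'owl', 'golden'] (min_width=15, slack=0)
Line 4: ['bread', 'network'] (min_width=13, slack=2)
Line 5: ['one'] (min_width=3, slack=12)

Answer: |rice end forest|
|python walk    |
|code owl golden|
|bread network  |
|one            |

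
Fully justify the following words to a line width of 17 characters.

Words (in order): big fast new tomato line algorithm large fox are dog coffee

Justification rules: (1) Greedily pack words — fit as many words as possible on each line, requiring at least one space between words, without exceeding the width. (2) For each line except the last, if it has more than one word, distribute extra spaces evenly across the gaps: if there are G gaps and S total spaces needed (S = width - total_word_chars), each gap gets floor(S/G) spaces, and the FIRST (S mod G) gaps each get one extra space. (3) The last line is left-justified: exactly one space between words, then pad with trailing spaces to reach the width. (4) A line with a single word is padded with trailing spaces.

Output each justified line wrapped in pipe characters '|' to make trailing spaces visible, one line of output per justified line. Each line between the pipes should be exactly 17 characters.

Answer: |big    fast   new|
|tomato       line|
|algorithm   large|
|fox    are    dog|
|coffee           |

Derivation:
Line 1: ['big', 'fast', 'new'] (min_width=12, slack=5)
Line 2: ['tomato', 'line'] (min_width=11, slack=6)
Line 3: ['algorithm', 'large'] (min_width=15, slack=2)
Line 4: ['fox', 'are', 'dog'] (min_width=11, slack=6)
Line 5: ['coffee'] (min_width=6, slack=11)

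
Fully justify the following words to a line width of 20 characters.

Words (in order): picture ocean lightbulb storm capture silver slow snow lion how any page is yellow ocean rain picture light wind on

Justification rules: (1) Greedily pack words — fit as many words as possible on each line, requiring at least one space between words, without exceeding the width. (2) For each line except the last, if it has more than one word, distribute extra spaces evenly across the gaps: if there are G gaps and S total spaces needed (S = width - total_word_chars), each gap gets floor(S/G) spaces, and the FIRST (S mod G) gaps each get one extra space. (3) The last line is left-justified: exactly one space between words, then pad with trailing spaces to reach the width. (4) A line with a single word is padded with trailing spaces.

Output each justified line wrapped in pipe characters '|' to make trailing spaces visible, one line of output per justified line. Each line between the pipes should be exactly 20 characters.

Answer: |picture        ocean|
|lightbulb      storm|
|capture  silver slow|
|snow  lion  how  any|
|page is yellow ocean|
|rain  picture  light|
|wind on             |

Derivation:
Line 1: ['picture', 'ocean'] (min_width=13, slack=7)
Line 2: ['lightbulb', 'storm'] (min_width=15, slack=5)
Line 3: ['capture', 'silver', 'slow'] (min_width=19, slack=1)
Line 4: ['snow', 'lion', 'how', 'any'] (min_width=17, slack=3)
Line 5: ['page', 'is', 'yellow', 'ocean'] (min_width=20, slack=0)
Line 6: ['rain', 'picture', 'light'] (min_width=18, slack=2)
Line 7: ['wind', 'on'] (min_width=7, slack=13)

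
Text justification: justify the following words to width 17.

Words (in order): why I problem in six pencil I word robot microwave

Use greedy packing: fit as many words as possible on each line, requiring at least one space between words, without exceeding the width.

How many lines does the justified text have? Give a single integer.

Answer: 3

Derivation:
Line 1: ['why', 'I', 'problem', 'in'] (min_width=16, slack=1)
Line 2: ['six', 'pencil', 'I', 'word'] (min_width=17, slack=0)
Line 3: ['robot', 'microwave'] (min_width=15, slack=2)
Total lines: 3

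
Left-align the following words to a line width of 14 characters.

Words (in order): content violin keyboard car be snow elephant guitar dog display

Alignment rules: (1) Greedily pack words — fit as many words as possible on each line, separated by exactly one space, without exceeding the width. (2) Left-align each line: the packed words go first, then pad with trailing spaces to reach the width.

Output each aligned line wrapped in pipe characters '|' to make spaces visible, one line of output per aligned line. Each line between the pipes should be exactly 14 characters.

Line 1: ['content', 'violin'] (min_width=14, slack=0)
Line 2: ['keyboard', 'car'] (min_width=12, slack=2)
Line 3: ['be', 'snow'] (min_width=7, slack=7)
Line 4: ['elephant'] (min_width=8, slack=6)
Line 5: ['guitar', 'dog'] (min_width=10, slack=4)
Line 6: ['display'] (min_width=7, slack=7)

Answer: |content violin|
|keyboard car  |
|be snow       |
|elephant      |
|guitar dog    |
|display       |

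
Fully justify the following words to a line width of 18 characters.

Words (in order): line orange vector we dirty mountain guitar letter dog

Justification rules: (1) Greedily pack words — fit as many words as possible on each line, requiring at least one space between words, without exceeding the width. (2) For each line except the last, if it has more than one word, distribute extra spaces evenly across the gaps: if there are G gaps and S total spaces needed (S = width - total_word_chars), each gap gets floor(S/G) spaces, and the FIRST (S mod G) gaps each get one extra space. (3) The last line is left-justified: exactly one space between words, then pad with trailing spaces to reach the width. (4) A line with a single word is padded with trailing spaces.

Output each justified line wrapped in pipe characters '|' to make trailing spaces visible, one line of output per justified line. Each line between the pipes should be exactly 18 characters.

Answer: |line orange vector|
|we  dirty mountain|
|guitar letter dog |

Derivation:
Line 1: ['line', 'orange', 'vector'] (min_width=18, slack=0)
Line 2: ['we', 'dirty', 'mountain'] (min_width=17, slack=1)
Line 3: ['guitar', 'letter', 'dog'] (min_width=17, slack=1)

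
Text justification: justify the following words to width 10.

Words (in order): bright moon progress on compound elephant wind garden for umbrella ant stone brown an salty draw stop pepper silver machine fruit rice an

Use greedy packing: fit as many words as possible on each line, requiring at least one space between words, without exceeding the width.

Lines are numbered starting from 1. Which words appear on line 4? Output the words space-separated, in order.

Answer: on

Derivation:
Line 1: ['bright'] (min_width=6, slack=4)
Line 2: ['moon'] (min_width=4, slack=6)
Line 3: ['progress'] (min_width=8, slack=2)
Line 4: ['on'] (min_width=2, slack=8)
Line 5: ['compound'] (min_width=8, slack=2)
Line 6: ['elephant'] (min_width=8, slack=2)
Line 7: ['wind'] (min_width=4, slack=6)
Line 8: ['garden', 'for'] (min_width=10, slack=0)
Line 9: ['umbrella'] (min_width=8, slack=2)
Line 10: ['ant', 'stone'] (min_width=9, slack=1)
Line 11: ['brown', 'an'] (min_width=8, slack=2)
Line 12: ['salty', 'draw'] (min_width=10, slack=0)
Line 13: ['stop'] (min_width=4, slack=6)
Line 14: ['pepper'] (min_width=6, slack=4)
Line 15: ['silver'] (min_width=6, slack=4)
Line 16: ['machine'] (min_width=7, slack=3)
Line 17: ['fruit', 'rice'] (min_width=10, slack=0)
Line 18: ['an'] (min_width=2, slack=8)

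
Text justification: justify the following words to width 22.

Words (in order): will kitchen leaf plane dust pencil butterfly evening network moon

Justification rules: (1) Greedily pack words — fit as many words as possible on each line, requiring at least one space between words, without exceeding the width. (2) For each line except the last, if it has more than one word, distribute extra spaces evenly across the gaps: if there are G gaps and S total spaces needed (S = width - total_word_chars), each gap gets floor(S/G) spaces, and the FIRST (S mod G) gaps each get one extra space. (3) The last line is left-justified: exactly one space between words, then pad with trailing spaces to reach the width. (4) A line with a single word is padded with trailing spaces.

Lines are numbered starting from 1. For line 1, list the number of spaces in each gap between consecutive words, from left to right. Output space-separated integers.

Line 1: ['will', 'kitchen', 'leaf'] (min_width=17, slack=5)
Line 2: ['plane', 'dust', 'pencil'] (min_width=17, slack=5)
Line 3: ['butterfly', 'evening'] (min_width=17, slack=5)
Line 4: ['network', 'moon'] (min_width=12, slack=10)

Answer: 4 3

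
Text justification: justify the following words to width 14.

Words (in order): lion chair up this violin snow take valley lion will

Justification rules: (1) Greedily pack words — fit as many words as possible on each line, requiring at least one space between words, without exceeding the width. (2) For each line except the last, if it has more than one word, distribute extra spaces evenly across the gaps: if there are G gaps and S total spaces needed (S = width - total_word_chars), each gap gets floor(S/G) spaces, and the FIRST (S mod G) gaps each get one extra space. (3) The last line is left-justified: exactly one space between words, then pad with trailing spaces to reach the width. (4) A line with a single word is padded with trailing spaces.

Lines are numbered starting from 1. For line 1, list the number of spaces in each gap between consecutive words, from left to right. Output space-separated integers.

Line 1: ['lion', 'chair', 'up'] (min_width=13, slack=1)
Line 2: ['this', 'violin'] (min_width=11, slack=3)
Line 3: ['snow', 'take'] (min_width=9, slack=5)
Line 4: ['valley', 'lion'] (min_width=11, slack=3)
Line 5: ['will'] (min_width=4, slack=10)

Answer: 2 1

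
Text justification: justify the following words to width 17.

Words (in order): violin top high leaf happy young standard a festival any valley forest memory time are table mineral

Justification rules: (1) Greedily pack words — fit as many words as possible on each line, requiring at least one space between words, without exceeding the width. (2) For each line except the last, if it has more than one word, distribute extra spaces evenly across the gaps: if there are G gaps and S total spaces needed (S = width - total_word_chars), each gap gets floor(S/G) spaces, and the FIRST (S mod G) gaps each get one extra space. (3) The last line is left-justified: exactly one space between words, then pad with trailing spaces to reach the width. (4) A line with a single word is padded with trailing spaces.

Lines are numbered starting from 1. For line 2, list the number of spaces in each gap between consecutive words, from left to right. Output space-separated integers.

Line 1: ['violin', 'top', 'high'] (min_width=15, slack=2)
Line 2: ['leaf', 'happy', 'young'] (min_width=16, slack=1)
Line 3: ['standard', 'a'] (min_width=10, slack=7)
Line 4: ['festival', 'any'] (min_width=12, slack=5)
Line 5: ['valley', 'forest'] (min_width=13, slack=4)
Line 6: ['memory', 'time', 'are'] (min_width=15, slack=2)
Line 7: ['table', 'mineral'] (min_width=13, slack=4)

Answer: 2 1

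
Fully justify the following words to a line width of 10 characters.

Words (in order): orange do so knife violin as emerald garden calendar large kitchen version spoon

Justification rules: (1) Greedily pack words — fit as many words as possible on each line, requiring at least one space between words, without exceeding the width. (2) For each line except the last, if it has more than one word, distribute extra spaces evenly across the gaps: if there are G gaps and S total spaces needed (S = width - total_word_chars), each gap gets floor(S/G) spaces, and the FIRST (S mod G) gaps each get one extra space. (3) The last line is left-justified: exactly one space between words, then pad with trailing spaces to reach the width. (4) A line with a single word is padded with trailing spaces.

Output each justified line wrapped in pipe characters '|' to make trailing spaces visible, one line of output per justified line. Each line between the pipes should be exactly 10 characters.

Line 1: ['orange', 'do'] (min_width=9, slack=1)
Line 2: ['so', 'knife'] (min_width=8, slack=2)
Line 3: ['violin', 'as'] (min_width=9, slack=1)
Line 4: ['emerald'] (min_width=7, slack=3)
Line 5: ['garden'] (min_width=6, slack=4)
Line 6: ['calendar'] (min_width=8, slack=2)
Line 7: ['large'] (min_width=5, slack=5)
Line 8: ['kitchen'] (min_width=7, slack=3)
Line 9: ['version'] (min_width=7, slack=3)
Line 10: ['spoon'] (min_width=5, slack=5)

Answer: |orange  do|
|so   knife|
|violin  as|
|emerald   |
|garden    |
|calendar  |
|large     |
|kitchen   |
|version   |
|spoon     |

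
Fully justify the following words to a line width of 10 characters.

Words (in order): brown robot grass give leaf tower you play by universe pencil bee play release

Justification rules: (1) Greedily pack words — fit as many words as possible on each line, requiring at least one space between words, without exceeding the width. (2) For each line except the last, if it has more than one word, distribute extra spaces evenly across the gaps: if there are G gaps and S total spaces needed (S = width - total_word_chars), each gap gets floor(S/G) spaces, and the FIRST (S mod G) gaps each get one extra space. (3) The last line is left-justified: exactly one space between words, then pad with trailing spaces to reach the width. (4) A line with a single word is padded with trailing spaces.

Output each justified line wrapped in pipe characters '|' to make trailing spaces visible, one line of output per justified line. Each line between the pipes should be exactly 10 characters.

Answer: |brown     |
|robot     |
|grass give|
|leaf tower|
|you   play|
|by        |
|universe  |
|pencil bee|
|play      |
|release   |

Derivation:
Line 1: ['brown'] (min_width=5, slack=5)
Line 2: ['robot'] (min_width=5, slack=5)
Line 3: ['grass', 'give'] (min_width=10, slack=0)
Line 4: ['leaf', 'tower'] (min_width=10, slack=0)
Line 5: ['you', 'play'] (min_width=8, slack=2)
Line 6: ['by'] (min_width=2, slack=8)
Line 7: ['universe'] (min_width=8, slack=2)
Line 8: ['pencil', 'bee'] (min_width=10, slack=0)
Line 9: ['play'] (min_width=4, slack=6)
Line 10: ['release'] (min_width=7, slack=3)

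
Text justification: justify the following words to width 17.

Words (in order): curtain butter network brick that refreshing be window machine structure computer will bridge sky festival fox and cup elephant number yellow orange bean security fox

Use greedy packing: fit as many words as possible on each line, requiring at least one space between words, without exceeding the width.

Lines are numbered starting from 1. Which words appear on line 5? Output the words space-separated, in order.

Line 1: ['curtain', 'butter'] (min_width=14, slack=3)
Line 2: ['network', 'brick'] (min_width=13, slack=4)
Line 3: ['that', 'refreshing'] (min_width=15, slack=2)
Line 4: ['be', 'window', 'machine'] (min_width=17, slack=0)
Line 5: ['structure'] (min_width=9, slack=8)
Line 6: ['computer', 'will'] (min_width=13, slack=4)
Line 7: ['bridge', 'sky'] (min_width=10, slack=7)
Line 8: ['festival', 'fox', 'and'] (min_width=16, slack=1)
Line 9: ['cup', 'elephant'] (min_width=12, slack=5)
Line 10: ['number', 'yellow'] (min_width=13, slack=4)
Line 11: ['orange', 'bean'] (min_width=11, slack=6)
Line 12: ['security', 'fox'] (min_width=12, slack=5)

Answer: structure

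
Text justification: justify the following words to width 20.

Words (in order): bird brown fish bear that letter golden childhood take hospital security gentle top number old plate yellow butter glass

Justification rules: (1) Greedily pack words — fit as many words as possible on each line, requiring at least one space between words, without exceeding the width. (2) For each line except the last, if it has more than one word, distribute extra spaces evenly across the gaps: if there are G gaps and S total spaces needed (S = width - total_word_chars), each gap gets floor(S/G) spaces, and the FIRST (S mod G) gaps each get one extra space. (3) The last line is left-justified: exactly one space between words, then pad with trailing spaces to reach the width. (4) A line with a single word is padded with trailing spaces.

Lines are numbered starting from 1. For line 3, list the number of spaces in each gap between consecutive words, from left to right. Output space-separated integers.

Line 1: ['bird', 'brown', 'fish', 'bear'] (min_width=20, slack=0)
Line 2: ['that', 'letter', 'golden'] (min_width=18, slack=2)
Line 3: ['childhood', 'take'] (min_width=14, slack=6)
Line 4: ['hospital', 'security'] (min_width=17, slack=3)
Line 5: ['gentle', 'top', 'number'] (min_width=17, slack=3)
Line 6: ['old', 'plate', 'yellow'] (min_width=16, slack=4)
Line 7: ['butter', 'glass'] (min_width=12, slack=8)

Answer: 7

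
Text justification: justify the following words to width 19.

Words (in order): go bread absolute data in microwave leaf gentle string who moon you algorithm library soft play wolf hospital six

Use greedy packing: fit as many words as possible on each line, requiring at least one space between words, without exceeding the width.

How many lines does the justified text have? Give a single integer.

Line 1: ['go', 'bread', 'absolute'] (min_width=17, slack=2)
Line 2: ['data', 'in', 'microwave'] (min_width=17, slack=2)
Line 3: ['leaf', 'gentle', 'string'] (min_width=18, slack=1)
Line 4: ['who', 'moon', 'you'] (min_width=12, slack=7)
Line 5: ['algorithm', 'library'] (min_width=17, slack=2)
Line 6: ['soft', 'play', 'wolf'] (min_width=14, slack=5)
Line 7: ['hospital', 'six'] (min_width=12, slack=7)
Total lines: 7

Answer: 7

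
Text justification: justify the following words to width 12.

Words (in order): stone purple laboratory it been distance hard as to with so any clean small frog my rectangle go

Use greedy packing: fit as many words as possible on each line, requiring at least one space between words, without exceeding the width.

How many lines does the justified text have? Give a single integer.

Line 1: ['stone', 'purple'] (min_width=12, slack=0)
Line 2: ['laboratory'] (min_width=10, slack=2)
Line 3: ['it', 'been'] (min_width=7, slack=5)
Line 4: ['distance'] (min_width=8, slack=4)
Line 5: ['hard', 'as', 'to'] (min_width=10, slack=2)
Line 6: ['with', 'so', 'any'] (min_width=11, slack=1)
Line 7: ['clean', 'small'] (min_width=11, slack=1)
Line 8: ['frog', 'my'] (min_width=7, slack=5)
Line 9: ['rectangle', 'go'] (min_width=12, slack=0)
Total lines: 9

Answer: 9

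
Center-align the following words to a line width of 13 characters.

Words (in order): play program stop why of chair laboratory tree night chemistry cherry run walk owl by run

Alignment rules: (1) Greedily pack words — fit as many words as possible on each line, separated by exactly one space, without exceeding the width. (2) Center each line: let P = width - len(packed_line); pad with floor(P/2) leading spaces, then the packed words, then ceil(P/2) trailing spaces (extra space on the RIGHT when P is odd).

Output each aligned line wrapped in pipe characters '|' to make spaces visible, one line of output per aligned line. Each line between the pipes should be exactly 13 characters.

Answer: |play program |
| stop why of |
|    chair    |
| laboratory  |
| tree night  |
|  chemistry  |
| cherry run  |
| walk owl by |
|     run     |

Derivation:
Line 1: ['play', 'program'] (min_width=12, slack=1)
Line 2: ['stop', 'why', 'of'] (min_width=11, slack=2)
Line 3: ['chair'] (min_width=5, slack=8)
Line 4: ['laboratory'] (min_width=10, slack=3)
Line 5: ['tree', 'night'] (min_width=10, slack=3)
Line 6: ['chemistry'] (min_width=9, slack=4)
Line 7: ['cherry', 'run'] (min_width=10, slack=3)
Line 8: ['walk', 'owl', 'by'] (min_width=11, slack=2)
Line 9: ['run'] (min_width=3, slack=10)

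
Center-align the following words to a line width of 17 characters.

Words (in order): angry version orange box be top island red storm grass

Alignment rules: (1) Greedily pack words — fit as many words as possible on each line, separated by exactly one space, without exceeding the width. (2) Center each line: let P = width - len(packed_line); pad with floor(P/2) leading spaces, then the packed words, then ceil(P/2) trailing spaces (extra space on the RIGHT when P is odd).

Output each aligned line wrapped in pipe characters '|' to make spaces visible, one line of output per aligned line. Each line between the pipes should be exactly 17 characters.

Line 1: ['angry', 'version'] (min_width=13, slack=4)
Line 2: ['orange', 'box', 'be', 'top'] (min_width=17, slack=0)
Line 3: ['island', 'red', 'storm'] (min_width=16, slack=1)
Line 4: ['grass'] (min_width=5, slack=12)

Answer: |  angry version  |
|orange box be top|
|island red storm |
|      grass      |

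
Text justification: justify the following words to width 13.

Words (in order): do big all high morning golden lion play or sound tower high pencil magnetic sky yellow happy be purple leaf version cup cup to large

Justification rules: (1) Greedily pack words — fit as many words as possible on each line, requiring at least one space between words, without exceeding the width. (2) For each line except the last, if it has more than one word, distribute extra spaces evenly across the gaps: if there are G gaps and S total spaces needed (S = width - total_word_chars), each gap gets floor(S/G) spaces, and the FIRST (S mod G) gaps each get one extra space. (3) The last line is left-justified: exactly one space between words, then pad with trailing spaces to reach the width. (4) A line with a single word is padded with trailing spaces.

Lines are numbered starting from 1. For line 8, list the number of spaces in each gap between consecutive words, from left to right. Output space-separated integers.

Line 1: ['do', 'big', 'all'] (min_width=10, slack=3)
Line 2: ['high', 'morning'] (min_width=12, slack=1)
Line 3: ['golden', 'lion'] (min_width=11, slack=2)
Line 4: ['play', 'or', 'sound'] (min_width=13, slack=0)
Line 5: ['tower', 'high'] (min_width=10, slack=3)
Line 6: ['pencil'] (min_width=6, slack=7)
Line 7: ['magnetic', 'sky'] (min_width=12, slack=1)
Line 8: ['yellow', 'happy'] (min_width=12, slack=1)
Line 9: ['be', 'purple'] (min_width=9, slack=4)
Line 10: ['leaf', 'version'] (min_width=12, slack=1)
Line 11: ['cup', 'cup', 'to'] (min_width=10, slack=3)
Line 12: ['large'] (min_width=5, slack=8)

Answer: 2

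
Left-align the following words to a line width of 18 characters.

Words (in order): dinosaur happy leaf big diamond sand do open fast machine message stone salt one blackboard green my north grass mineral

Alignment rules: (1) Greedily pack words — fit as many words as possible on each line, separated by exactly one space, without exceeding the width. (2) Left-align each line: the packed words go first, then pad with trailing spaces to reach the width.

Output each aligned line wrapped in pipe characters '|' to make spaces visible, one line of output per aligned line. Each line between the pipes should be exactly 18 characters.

Line 1: ['dinosaur', 'happy'] (min_width=14, slack=4)
Line 2: ['leaf', 'big', 'diamond'] (min_width=16, slack=2)
Line 3: ['sand', 'do', 'open', 'fast'] (min_width=17, slack=1)
Line 4: ['machine', 'message'] (min_width=15, slack=3)
Line 5: ['stone', 'salt', 'one'] (min_width=14, slack=4)
Line 6: ['blackboard', 'green'] (min_width=16, slack=2)
Line 7: ['my', 'north', 'grass'] (min_width=14, slack=4)
Line 8: ['mineral'] (min_width=7, slack=11)

Answer: |dinosaur happy    |
|leaf big diamond  |
|sand do open fast |
|machine message   |
|stone salt one    |
|blackboard green  |
|my north grass    |
|mineral           |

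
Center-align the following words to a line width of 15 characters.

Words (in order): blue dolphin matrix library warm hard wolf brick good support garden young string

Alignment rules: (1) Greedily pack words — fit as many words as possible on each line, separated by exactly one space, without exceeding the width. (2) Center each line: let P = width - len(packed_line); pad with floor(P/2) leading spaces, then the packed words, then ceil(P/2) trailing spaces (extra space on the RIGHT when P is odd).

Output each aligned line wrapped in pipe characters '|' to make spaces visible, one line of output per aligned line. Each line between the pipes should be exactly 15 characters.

Line 1: ['blue', 'dolphin'] (min_width=12, slack=3)
Line 2: ['matrix', 'library'] (min_width=14, slack=1)
Line 3: ['warm', 'hard', 'wolf'] (min_width=14, slack=1)
Line 4: ['brick', 'good'] (min_width=10, slack=5)
Line 5: ['support', 'garden'] (min_width=14, slack=1)
Line 6: ['young', 'string'] (min_width=12, slack=3)

Answer: | blue dolphin  |
|matrix library |
|warm hard wolf |
|  brick good   |
|support garden |
| young string  |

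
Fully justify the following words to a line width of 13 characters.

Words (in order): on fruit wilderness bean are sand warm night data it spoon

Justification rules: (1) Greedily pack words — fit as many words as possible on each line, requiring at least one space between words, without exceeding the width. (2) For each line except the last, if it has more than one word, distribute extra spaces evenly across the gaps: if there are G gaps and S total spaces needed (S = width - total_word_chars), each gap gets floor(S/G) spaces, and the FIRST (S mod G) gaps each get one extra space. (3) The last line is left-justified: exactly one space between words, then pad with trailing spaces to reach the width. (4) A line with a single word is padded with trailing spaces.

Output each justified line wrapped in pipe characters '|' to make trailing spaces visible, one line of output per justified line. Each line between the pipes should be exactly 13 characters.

Answer: |on      fruit|
|wilderness   |
|bean are sand|
|warm    night|
|data it spoon|

Derivation:
Line 1: ['on', 'fruit'] (min_width=8, slack=5)
Line 2: ['wilderness'] (min_width=10, slack=3)
Line 3: ['bean', 'are', 'sand'] (min_width=13, slack=0)
Line 4: ['warm', 'night'] (min_width=10, slack=3)
Line 5: ['data', 'it', 'spoon'] (min_width=13, slack=0)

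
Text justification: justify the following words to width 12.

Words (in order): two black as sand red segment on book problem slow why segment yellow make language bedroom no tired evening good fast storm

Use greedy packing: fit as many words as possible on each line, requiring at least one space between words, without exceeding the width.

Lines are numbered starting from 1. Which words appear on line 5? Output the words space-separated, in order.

Line 1: ['two', 'black', 'as'] (min_width=12, slack=0)
Line 2: ['sand', 'red'] (min_width=8, slack=4)
Line 3: ['segment', 'on'] (min_width=10, slack=2)
Line 4: ['book', 'problem'] (min_width=12, slack=0)
Line 5: ['slow', 'why'] (min_width=8, slack=4)
Line 6: ['segment'] (min_width=7, slack=5)
Line 7: ['yellow', 'make'] (min_width=11, slack=1)
Line 8: ['language'] (min_width=8, slack=4)
Line 9: ['bedroom', 'no'] (min_width=10, slack=2)
Line 10: ['tired'] (min_width=5, slack=7)
Line 11: ['evening', 'good'] (min_width=12, slack=0)
Line 12: ['fast', 'storm'] (min_width=10, slack=2)

Answer: slow why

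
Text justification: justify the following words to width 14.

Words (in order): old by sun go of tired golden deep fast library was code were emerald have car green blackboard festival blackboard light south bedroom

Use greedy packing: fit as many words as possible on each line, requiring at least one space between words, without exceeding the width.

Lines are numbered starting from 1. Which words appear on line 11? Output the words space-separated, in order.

Line 1: ['old', 'by', 'sun', 'go'] (min_width=13, slack=1)
Line 2: ['of', 'tired'] (min_width=8, slack=6)
Line 3: ['golden', 'deep'] (min_width=11, slack=3)
Line 4: ['fast', 'library'] (min_width=12, slack=2)
Line 5: ['was', 'code', 'were'] (min_width=13, slack=1)
Line 6: ['emerald', 'have'] (min_width=12, slack=2)
Line 7: ['car', 'green'] (min_width=9, slack=5)
Line 8: ['blackboard'] (min_width=10, slack=4)
Line 9: ['festival'] (min_width=8, slack=6)
Line 10: ['blackboard'] (min_width=10, slack=4)
Line 11: ['light', 'south'] (min_width=11, slack=3)
Line 12: ['bedroom'] (min_width=7, slack=7)

Answer: light south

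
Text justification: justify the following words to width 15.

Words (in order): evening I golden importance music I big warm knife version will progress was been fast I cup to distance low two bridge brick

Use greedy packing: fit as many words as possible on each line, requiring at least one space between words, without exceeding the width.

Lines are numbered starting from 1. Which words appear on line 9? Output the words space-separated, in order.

Answer: to distance low

Derivation:
Line 1: ['evening', 'I'] (min_width=9, slack=6)
Line 2: ['golden'] (min_width=6, slack=9)
Line 3: ['importance'] (min_width=10, slack=5)
Line 4: ['music', 'I', 'big'] (min_width=11, slack=4)
Line 5: ['warm', 'knife'] (min_width=10, slack=5)
Line 6: ['version', 'will'] (min_width=12, slack=3)
Line 7: ['progress', 'was'] (min_width=12, slack=3)
Line 8: ['been', 'fast', 'I', 'cup'] (min_width=15, slack=0)
Line 9: ['to', 'distance', 'low'] (min_width=15, slack=0)
Line 10: ['two', 'bridge'] (min_width=10, slack=5)
Line 11: ['brick'] (min_width=5, slack=10)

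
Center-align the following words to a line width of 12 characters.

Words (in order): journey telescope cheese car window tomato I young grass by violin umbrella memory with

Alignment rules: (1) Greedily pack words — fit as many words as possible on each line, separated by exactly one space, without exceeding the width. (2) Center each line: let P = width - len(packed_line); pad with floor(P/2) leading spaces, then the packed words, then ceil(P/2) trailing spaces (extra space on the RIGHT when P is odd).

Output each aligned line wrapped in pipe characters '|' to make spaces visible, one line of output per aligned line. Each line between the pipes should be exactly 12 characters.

Answer: |  journey   |
| telescope  |
| cheese car |
|   window   |
|  tomato I  |
|young grass |
| by violin  |
|  umbrella  |
|memory with |

Derivation:
Line 1: ['journey'] (min_width=7, slack=5)
Line 2: ['telescope'] (min_width=9, slack=3)
Line 3: ['cheese', 'car'] (min_width=10, slack=2)
Line 4: ['window'] (min_width=6, slack=6)
Line 5: ['tomato', 'I'] (min_width=8, slack=4)
Line 6: ['young', 'grass'] (min_width=11, slack=1)
Line 7: ['by', 'violin'] (min_width=9, slack=3)
Line 8: ['umbrella'] (min_width=8, slack=4)
Line 9: ['memory', 'with'] (min_width=11, slack=1)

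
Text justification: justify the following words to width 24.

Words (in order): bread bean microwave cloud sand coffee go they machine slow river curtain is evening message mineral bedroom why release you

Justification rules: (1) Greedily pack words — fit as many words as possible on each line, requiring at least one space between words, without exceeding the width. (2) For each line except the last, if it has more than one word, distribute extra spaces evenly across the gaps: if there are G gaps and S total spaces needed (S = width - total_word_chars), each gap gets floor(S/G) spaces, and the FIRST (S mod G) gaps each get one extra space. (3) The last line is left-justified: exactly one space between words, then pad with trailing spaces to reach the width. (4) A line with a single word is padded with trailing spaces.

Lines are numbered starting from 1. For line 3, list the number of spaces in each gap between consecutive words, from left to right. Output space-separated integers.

Answer: 2 1 1

Derivation:
Line 1: ['bread', 'bean', 'microwave'] (min_width=20, slack=4)
Line 2: ['cloud', 'sand', 'coffee', 'go'] (min_width=20, slack=4)
Line 3: ['they', 'machine', 'slow', 'river'] (min_width=23, slack=1)
Line 4: ['curtain', 'is', 'evening'] (min_width=18, slack=6)
Line 5: ['message', 'mineral', 'bedroom'] (min_width=23, slack=1)
Line 6: ['why', 'release', 'you'] (min_width=15, slack=9)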